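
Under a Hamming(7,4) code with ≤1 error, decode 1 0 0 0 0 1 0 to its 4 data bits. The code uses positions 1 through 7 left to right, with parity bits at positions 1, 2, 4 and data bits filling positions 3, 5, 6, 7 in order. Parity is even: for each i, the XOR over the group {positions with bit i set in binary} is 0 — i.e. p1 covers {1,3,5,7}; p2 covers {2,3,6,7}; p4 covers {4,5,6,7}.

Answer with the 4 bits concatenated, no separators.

s1 (pos 1,3,5,7): 1⊕0⊕0⊕0 = 1
s2 (pos 2,3,6,7): 0⊕0⊕1⊕0 = 1
s4 (pos 4,5,6,7): 0⊕0⊕1⊕0 = 1
Syndrome s4…s1 = 111 → error at position 7.
Flip position 7: 1000010 → 1000011
Read data bits from positions 3,5,6,7: 0011

0011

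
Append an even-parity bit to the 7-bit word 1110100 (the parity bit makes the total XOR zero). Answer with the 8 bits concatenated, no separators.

XOR of the 7 data bits: 1⊕1⊕1⊕0⊕1⊕0⊕0 = 0
Parity bit = 0 (so all 8 bits XOR to 0).

11101000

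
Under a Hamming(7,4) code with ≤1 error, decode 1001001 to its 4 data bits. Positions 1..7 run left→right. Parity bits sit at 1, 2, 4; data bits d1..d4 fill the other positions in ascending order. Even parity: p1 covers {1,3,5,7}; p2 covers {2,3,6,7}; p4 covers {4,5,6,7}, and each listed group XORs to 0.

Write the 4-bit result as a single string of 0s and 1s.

0001

s1 (pos 1,3,5,7): 1⊕0⊕0⊕1 = 0
s2 (pos 2,3,6,7): 0⊕0⊕0⊕1 = 1
s4 (pos 4,5,6,7): 1⊕0⊕0⊕1 = 0
Syndrome s4…s1 = 010 → error at position 2.
Flip position 2: 1001001 → 1101001
Read data bits from positions 3,5,6,7: 0001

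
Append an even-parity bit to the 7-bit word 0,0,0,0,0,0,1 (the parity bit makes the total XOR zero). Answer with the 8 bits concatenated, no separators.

XOR of the 7 data bits: 0⊕0⊕0⊕0⊕0⊕0⊕1 = 1
Parity bit = 1 (so all 8 bits XOR to 0).

00000011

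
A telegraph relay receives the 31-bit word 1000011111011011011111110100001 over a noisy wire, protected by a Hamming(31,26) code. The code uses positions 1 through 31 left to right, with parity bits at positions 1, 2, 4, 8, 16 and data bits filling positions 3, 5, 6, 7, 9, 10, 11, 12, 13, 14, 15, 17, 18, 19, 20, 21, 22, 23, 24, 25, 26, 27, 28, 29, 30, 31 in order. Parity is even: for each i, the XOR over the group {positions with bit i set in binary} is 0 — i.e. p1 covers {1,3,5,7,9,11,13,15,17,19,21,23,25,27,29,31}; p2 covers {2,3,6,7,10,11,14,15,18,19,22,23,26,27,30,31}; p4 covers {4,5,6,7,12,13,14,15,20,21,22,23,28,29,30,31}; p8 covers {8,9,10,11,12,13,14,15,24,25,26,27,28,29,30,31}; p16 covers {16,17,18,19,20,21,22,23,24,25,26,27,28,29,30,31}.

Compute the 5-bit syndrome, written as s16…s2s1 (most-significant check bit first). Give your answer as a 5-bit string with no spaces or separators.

01001

s1 (pos 1,3,5,7,9,11,13,15,17,19,21,23,25,27,29,31): 1⊕0⊕0⊕1⊕1⊕0⊕1⊕1⊕0⊕1⊕1⊕1⊕0⊕0⊕0⊕1 = 1
s2 (pos 2,3,6,7,10,11,14,15,18,19,22,23,26,27,30,31): 0⊕0⊕1⊕1⊕1⊕0⊕0⊕1⊕1⊕1⊕1⊕1⊕1⊕0⊕0⊕1 = 0
s4 (pos 4,5,6,7,12,13,14,15,20,21,22,23,28,29,30,31): 0⊕0⊕1⊕1⊕1⊕1⊕0⊕1⊕1⊕1⊕1⊕1⊕0⊕0⊕0⊕1 = 0
s8 (pos 8,9,10,11,12,13,14,15,24,25,26,27,28,29,30,31): 1⊕1⊕1⊕0⊕1⊕1⊕0⊕1⊕1⊕0⊕1⊕0⊕0⊕0⊕0⊕1 = 1
s16 (pos 16,17,18,19,20,21,22,23,24,25,26,27,28,29,30,31): 1⊕0⊕1⊕1⊕1⊕1⊕1⊕1⊕1⊕0⊕1⊕0⊕0⊕0⊕0⊕1 = 0
Syndrome s16…s1 = 01001 → error at position 9.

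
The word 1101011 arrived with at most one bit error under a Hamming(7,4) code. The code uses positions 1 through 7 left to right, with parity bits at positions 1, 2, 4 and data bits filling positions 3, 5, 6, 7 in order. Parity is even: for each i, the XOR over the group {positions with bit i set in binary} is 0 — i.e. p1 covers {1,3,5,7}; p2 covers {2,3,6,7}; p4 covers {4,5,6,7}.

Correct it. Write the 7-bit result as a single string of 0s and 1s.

1101001

s1 (pos 1,3,5,7): 1⊕0⊕0⊕1 = 0
s2 (pos 2,3,6,7): 1⊕0⊕1⊕1 = 1
s4 (pos 4,5,6,7): 1⊕0⊕1⊕1 = 1
Syndrome s4…s1 = 110 → error at position 6.
Flip position 6: 1101011 → 1101001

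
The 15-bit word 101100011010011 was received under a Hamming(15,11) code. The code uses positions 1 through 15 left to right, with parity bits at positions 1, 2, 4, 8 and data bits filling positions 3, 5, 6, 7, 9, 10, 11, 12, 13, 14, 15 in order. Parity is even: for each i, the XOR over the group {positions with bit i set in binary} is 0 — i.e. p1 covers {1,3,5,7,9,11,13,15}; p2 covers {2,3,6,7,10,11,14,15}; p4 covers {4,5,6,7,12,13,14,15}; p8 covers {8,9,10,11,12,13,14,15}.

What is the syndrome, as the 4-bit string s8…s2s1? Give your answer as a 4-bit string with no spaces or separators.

1101

s1 (pos 1,3,5,7,9,11,13,15): 1⊕1⊕0⊕0⊕1⊕1⊕0⊕1 = 1
s2 (pos 2,3,6,7,10,11,14,15): 0⊕1⊕0⊕0⊕0⊕1⊕1⊕1 = 0
s4 (pos 4,5,6,7,12,13,14,15): 1⊕0⊕0⊕0⊕0⊕0⊕1⊕1 = 1
s8 (pos 8,9,10,11,12,13,14,15): 1⊕1⊕0⊕1⊕0⊕0⊕1⊕1 = 1
Syndrome s8…s1 = 1101 → error at position 13.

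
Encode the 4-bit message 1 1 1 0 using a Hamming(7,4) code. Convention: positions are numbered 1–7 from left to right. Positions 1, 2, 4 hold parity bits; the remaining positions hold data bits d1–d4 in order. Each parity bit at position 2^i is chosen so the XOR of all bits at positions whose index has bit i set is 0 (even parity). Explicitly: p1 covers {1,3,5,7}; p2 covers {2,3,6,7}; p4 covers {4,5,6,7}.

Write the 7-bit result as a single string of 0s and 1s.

0010110

Place data at non-parity positions: p1 p2 1 p4 1 1 0
p1 (pos 1,3,5,7): XOR of data positions = 1⊕1⊕0 = 0
p2 (pos 2,3,6,7): XOR of data positions = 1⊕1⊕0 = 0
p4 (pos 4,5,6,7): XOR of data positions = 1⊕1⊕0 = 0
Codeword: 0010110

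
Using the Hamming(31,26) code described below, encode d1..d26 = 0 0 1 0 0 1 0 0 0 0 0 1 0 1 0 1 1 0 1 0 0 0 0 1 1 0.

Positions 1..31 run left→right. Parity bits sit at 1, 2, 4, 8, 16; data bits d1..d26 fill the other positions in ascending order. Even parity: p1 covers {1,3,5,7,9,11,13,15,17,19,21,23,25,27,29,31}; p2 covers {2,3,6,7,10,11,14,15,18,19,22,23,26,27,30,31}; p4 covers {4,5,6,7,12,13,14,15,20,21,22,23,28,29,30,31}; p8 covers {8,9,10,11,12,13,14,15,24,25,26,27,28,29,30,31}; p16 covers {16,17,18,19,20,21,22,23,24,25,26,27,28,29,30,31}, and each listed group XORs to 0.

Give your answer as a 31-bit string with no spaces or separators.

0101010001000001101011010000110

Place data at non-parity positions: p1 p2 0 p4 0 1 0 p8 0 1 0 0 0 0 0 p16 1 0 1 0 1 1 0 1 0 0 0 0 1 1 0
p1 (pos 1,3,5,7,9,11,13,15,17,19,21,23,25,27,29,31): XOR of data positions = 0⊕0⊕0⊕0⊕0⊕0⊕0⊕1⊕1⊕1⊕0⊕0⊕0⊕1⊕0 = 0
p2 (pos 2,3,6,7,10,11,14,15,18,19,22,23,26,27,30,31): XOR of data positions = 0⊕1⊕0⊕1⊕0⊕0⊕0⊕0⊕1⊕1⊕0⊕0⊕0⊕1⊕0 = 1
p4 (pos 4,5,6,7,12,13,14,15,20,21,22,23,28,29,30,31): XOR of data positions = 0⊕1⊕0⊕0⊕0⊕0⊕0⊕0⊕1⊕1⊕0⊕0⊕1⊕1⊕0 = 1
p8 (pos 8,9,10,11,12,13,14,15,24,25,26,27,28,29,30,31): XOR of data positions = 0⊕1⊕0⊕0⊕0⊕0⊕0⊕1⊕0⊕0⊕0⊕0⊕1⊕1⊕0 = 0
p16 (pos 16,17,18,19,20,21,22,23,24,25,26,27,28,29,30,31): XOR of data positions = 1⊕0⊕1⊕0⊕1⊕1⊕0⊕1⊕0⊕0⊕0⊕0⊕1⊕1⊕0 = 1
Codeword: 0101010001000001101011010000110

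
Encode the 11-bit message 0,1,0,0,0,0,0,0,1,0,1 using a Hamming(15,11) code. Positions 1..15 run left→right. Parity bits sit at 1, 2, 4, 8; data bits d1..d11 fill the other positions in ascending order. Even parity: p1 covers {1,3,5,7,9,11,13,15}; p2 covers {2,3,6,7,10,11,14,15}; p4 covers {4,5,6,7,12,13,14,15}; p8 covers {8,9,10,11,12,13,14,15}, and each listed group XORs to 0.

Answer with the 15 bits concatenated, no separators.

110110000000101

Place data at non-parity positions: p1 p2 0 p4 1 0 0 p8 0 0 0 0 1 0 1
p1 (pos 1,3,5,7,9,11,13,15): XOR of data positions = 0⊕1⊕0⊕0⊕0⊕1⊕1 = 1
p2 (pos 2,3,6,7,10,11,14,15): XOR of data positions = 0⊕0⊕0⊕0⊕0⊕0⊕1 = 1
p4 (pos 4,5,6,7,12,13,14,15): XOR of data positions = 1⊕0⊕0⊕0⊕1⊕0⊕1 = 1
p8 (pos 8,9,10,11,12,13,14,15): XOR of data positions = 0⊕0⊕0⊕0⊕1⊕0⊕1 = 0
Codeword: 110110000000101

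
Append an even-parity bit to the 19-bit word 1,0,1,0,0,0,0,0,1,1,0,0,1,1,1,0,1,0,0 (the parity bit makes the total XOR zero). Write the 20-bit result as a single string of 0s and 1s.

XOR of the 19 data bits: 1⊕0⊕1⊕0⊕0⊕0⊕0⊕0⊕1⊕1⊕0⊕0⊕1⊕1⊕1⊕0⊕1⊕0⊕0 = 0
Parity bit = 0 (so all 20 bits XOR to 0).

10100000110011101000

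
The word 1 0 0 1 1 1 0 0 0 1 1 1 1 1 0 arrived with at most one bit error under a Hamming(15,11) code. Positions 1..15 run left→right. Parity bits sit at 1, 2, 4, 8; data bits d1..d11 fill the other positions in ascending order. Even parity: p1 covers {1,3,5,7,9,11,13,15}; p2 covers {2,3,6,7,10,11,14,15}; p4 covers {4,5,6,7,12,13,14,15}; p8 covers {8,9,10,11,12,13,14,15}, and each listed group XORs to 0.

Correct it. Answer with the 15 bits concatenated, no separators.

100111010111110

s1 (pos 1,3,5,7,9,11,13,15): 1⊕0⊕1⊕0⊕0⊕1⊕1⊕0 = 0
s2 (pos 2,3,6,7,10,11,14,15): 0⊕0⊕1⊕0⊕1⊕1⊕1⊕0 = 0
s4 (pos 4,5,6,7,12,13,14,15): 1⊕1⊕1⊕0⊕1⊕1⊕1⊕0 = 0
s8 (pos 8,9,10,11,12,13,14,15): 0⊕0⊕1⊕1⊕1⊕1⊕1⊕0 = 1
Syndrome s8…s1 = 1000 → error at position 8.
Flip position 8: 100111000111110 → 100111010111110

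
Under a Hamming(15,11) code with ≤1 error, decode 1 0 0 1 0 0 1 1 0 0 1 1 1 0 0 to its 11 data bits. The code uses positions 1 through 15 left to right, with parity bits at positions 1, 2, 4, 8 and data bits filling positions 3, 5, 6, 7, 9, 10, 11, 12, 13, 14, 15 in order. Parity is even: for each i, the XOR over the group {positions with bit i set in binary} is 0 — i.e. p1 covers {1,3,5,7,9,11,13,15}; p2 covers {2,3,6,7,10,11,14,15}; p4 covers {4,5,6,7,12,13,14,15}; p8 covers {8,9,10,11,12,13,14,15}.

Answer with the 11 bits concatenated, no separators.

s1 (pos 1,3,5,7,9,11,13,15): 1⊕0⊕0⊕1⊕0⊕1⊕1⊕0 = 0
s2 (pos 2,3,6,7,10,11,14,15): 0⊕0⊕0⊕1⊕0⊕1⊕0⊕0 = 0
s4 (pos 4,5,6,7,12,13,14,15): 1⊕0⊕0⊕1⊕1⊕1⊕0⊕0 = 0
s8 (pos 8,9,10,11,12,13,14,15): 1⊕0⊕0⊕1⊕1⊕1⊕0⊕0 = 0
Syndrome s8…s1 = 0000 → no error.
Read data bits from positions 3,5,6,7,9,10,11,12,13,14,15: 00010011100

00010011100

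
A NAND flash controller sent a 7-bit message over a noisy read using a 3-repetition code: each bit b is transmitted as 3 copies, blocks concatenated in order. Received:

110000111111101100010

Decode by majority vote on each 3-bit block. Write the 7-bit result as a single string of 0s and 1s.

1011100

Block 1 (110): 2 ones → 1
Block 2 (000): 0 ones → 0
Block 3 (111): 3 ones → 1
Block 4 (111): 3 ones → 1
Block 5 (101): 2 ones → 1
Block 6 (100): 1 one → 0
Block 7 (010): 1 one → 0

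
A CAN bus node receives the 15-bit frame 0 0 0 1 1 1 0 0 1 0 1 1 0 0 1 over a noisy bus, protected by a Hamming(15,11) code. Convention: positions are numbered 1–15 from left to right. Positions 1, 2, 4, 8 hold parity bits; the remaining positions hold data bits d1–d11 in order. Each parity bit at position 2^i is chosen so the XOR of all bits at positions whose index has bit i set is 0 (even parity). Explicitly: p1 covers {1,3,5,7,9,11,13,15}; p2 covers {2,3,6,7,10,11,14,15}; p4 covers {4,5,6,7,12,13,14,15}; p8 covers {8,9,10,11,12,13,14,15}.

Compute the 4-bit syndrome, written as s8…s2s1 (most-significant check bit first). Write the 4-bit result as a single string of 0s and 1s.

s1 (pos 1,3,5,7,9,11,13,15): 0⊕0⊕1⊕0⊕1⊕1⊕0⊕1 = 0
s2 (pos 2,3,6,7,10,11,14,15): 0⊕0⊕1⊕0⊕0⊕1⊕0⊕1 = 1
s4 (pos 4,5,6,7,12,13,14,15): 1⊕1⊕1⊕0⊕1⊕0⊕0⊕1 = 1
s8 (pos 8,9,10,11,12,13,14,15): 0⊕1⊕0⊕1⊕1⊕0⊕0⊕1 = 0
Syndrome s8…s1 = 0110 → error at position 6.

0110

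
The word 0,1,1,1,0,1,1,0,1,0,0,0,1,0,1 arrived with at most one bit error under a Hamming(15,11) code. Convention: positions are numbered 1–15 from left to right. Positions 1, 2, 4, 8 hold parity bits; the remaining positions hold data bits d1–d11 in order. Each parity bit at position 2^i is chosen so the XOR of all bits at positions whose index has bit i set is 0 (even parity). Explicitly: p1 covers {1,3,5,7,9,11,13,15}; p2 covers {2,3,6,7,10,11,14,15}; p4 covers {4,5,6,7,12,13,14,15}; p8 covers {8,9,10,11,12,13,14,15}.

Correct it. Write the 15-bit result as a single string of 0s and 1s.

s1 (pos 1,3,5,7,9,11,13,15): 0⊕1⊕0⊕1⊕1⊕0⊕1⊕1 = 1
s2 (pos 2,3,6,7,10,11,14,15): 1⊕1⊕1⊕1⊕0⊕0⊕0⊕1 = 1
s4 (pos 4,5,6,7,12,13,14,15): 1⊕0⊕1⊕1⊕0⊕1⊕0⊕1 = 1
s8 (pos 8,9,10,11,12,13,14,15): 0⊕1⊕0⊕0⊕0⊕1⊕0⊕1 = 1
Syndrome s8…s1 = 1111 → error at position 15.
Flip position 15: 011101101000101 → 011101101000100

011101101000100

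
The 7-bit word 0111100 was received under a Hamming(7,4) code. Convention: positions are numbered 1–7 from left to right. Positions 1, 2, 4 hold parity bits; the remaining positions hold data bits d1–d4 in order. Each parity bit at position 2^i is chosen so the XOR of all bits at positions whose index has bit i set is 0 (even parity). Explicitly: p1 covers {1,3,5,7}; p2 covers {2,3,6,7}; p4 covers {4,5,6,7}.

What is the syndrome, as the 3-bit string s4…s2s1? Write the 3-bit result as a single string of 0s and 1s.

000

s1 (pos 1,3,5,7): 0⊕1⊕1⊕0 = 0
s2 (pos 2,3,6,7): 1⊕1⊕0⊕0 = 0
s4 (pos 4,5,6,7): 1⊕1⊕0⊕0 = 0
Syndrome s4…s1 = 000 → no error.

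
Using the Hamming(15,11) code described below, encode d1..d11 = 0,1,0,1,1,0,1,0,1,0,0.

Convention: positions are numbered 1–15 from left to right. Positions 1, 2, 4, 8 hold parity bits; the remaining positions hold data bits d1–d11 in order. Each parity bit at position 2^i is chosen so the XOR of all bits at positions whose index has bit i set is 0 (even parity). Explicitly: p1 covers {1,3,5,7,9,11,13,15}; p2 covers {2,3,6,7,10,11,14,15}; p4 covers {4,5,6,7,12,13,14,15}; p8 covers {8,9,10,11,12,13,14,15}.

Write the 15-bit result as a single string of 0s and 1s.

100110111010100

Place data at non-parity positions: p1 p2 0 p4 1 0 1 p8 1 0 1 0 1 0 0
p1 (pos 1,3,5,7,9,11,13,15): XOR of data positions = 0⊕1⊕1⊕1⊕1⊕1⊕0 = 1
p2 (pos 2,3,6,7,10,11,14,15): XOR of data positions = 0⊕0⊕1⊕0⊕1⊕0⊕0 = 0
p4 (pos 4,5,6,7,12,13,14,15): XOR of data positions = 1⊕0⊕1⊕0⊕1⊕0⊕0 = 1
p8 (pos 8,9,10,11,12,13,14,15): XOR of data positions = 1⊕0⊕1⊕0⊕1⊕0⊕0 = 1
Codeword: 100110111010100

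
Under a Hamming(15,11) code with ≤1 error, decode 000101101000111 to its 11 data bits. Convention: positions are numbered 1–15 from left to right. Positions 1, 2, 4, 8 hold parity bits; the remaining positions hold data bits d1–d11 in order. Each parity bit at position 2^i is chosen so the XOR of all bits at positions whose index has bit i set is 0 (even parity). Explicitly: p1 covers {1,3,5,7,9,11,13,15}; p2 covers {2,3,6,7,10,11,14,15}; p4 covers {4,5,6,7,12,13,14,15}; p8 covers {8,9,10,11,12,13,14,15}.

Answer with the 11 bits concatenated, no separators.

s1 (pos 1,3,5,7,9,11,13,15): 0⊕0⊕0⊕1⊕1⊕0⊕1⊕1 = 0
s2 (pos 2,3,6,7,10,11,14,15): 0⊕0⊕1⊕1⊕0⊕0⊕1⊕1 = 0
s4 (pos 4,5,6,7,12,13,14,15): 1⊕0⊕1⊕1⊕0⊕1⊕1⊕1 = 0
s8 (pos 8,9,10,11,12,13,14,15): 0⊕1⊕0⊕0⊕0⊕1⊕1⊕1 = 0
Syndrome s8…s1 = 0000 → no error.
Read data bits from positions 3,5,6,7,9,10,11,12,13,14,15: 00111000111

00111000111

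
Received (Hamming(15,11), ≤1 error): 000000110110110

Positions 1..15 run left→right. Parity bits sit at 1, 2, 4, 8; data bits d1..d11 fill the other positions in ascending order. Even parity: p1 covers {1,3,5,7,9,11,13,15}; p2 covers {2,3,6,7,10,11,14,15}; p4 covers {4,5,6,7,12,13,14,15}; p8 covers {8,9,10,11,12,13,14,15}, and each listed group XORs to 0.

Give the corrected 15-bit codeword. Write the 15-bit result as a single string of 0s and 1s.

000000110110010

s1 (pos 1,3,5,7,9,11,13,15): 0⊕0⊕0⊕1⊕0⊕1⊕1⊕0 = 1
s2 (pos 2,3,6,7,10,11,14,15): 0⊕0⊕0⊕1⊕1⊕1⊕1⊕0 = 0
s4 (pos 4,5,6,7,12,13,14,15): 0⊕0⊕0⊕1⊕0⊕1⊕1⊕0 = 1
s8 (pos 8,9,10,11,12,13,14,15): 1⊕0⊕1⊕1⊕0⊕1⊕1⊕0 = 1
Syndrome s8…s1 = 1101 → error at position 13.
Flip position 13: 000000110110110 → 000000110110010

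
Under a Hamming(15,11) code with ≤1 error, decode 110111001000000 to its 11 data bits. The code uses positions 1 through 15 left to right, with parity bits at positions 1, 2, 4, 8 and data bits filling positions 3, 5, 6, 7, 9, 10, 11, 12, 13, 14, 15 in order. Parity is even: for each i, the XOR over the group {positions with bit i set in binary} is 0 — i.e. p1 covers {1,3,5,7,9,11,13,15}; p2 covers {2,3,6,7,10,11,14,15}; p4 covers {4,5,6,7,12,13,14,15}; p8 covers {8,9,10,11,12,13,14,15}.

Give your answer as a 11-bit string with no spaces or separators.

s1 (pos 1,3,5,7,9,11,13,15): 1⊕0⊕1⊕0⊕1⊕0⊕0⊕0 = 1
s2 (pos 2,3,6,7,10,11,14,15): 1⊕0⊕1⊕0⊕0⊕0⊕0⊕0 = 0
s4 (pos 4,5,6,7,12,13,14,15): 1⊕1⊕1⊕0⊕0⊕0⊕0⊕0 = 1
s8 (pos 8,9,10,11,12,13,14,15): 0⊕1⊕0⊕0⊕0⊕0⊕0⊕0 = 1
Syndrome s8…s1 = 1101 → error at position 13.
Flip position 13: 110111001000000 → 110111001000100
Read data bits from positions 3,5,6,7,9,10,11,12,13,14,15: 01101000100

01101000100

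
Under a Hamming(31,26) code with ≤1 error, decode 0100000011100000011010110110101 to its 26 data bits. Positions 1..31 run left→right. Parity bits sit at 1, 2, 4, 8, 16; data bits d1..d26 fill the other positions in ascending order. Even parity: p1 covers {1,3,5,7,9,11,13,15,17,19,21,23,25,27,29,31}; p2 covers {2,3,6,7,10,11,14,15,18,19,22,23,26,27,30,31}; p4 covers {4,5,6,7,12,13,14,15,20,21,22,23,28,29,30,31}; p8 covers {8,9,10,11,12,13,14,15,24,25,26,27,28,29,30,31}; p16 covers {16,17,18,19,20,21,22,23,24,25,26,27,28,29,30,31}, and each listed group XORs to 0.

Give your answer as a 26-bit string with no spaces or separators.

00001110000001010110110101

s1 (pos 1,3,5,7,9,11,13,15,17,19,21,23,25,27,29,31): 0⊕0⊕0⊕0⊕1⊕1⊕0⊕0⊕0⊕1⊕1⊕1⊕0⊕1⊕1⊕1 = 0
s2 (pos 2,3,6,7,10,11,14,15,18,19,22,23,26,27,30,31): 1⊕0⊕0⊕0⊕1⊕1⊕0⊕0⊕1⊕1⊕0⊕1⊕1⊕1⊕0⊕1 = 1
s4 (pos 4,5,6,7,12,13,14,15,20,21,22,23,28,29,30,31): 0⊕0⊕0⊕0⊕0⊕0⊕0⊕0⊕0⊕1⊕0⊕1⊕0⊕1⊕0⊕1 = 0
s8 (pos 8,9,10,11,12,13,14,15,24,25,26,27,28,29,30,31): 0⊕1⊕1⊕1⊕0⊕0⊕0⊕0⊕1⊕0⊕1⊕1⊕0⊕1⊕0⊕1 = 0
s16 (pos 16,17,18,19,20,21,22,23,24,25,26,27,28,29,30,31): 0⊕0⊕1⊕1⊕0⊕1⊕0⊕1⊕1⊕0⊕1⊕1⊕0⊕1⊕0⊕1 = 1
Syndrome s16…s1 = 10010 → error at position 18.
Flip position 18: 0100000011100000011010110110101 → 0100000011100000001010110110101
Read data bits from positions 3,5,6,7,9,10,11,12,13,14,15,17,18,19,20,21,22,23,24,25,26,27,28,29,30,31: 00001110000001010110110101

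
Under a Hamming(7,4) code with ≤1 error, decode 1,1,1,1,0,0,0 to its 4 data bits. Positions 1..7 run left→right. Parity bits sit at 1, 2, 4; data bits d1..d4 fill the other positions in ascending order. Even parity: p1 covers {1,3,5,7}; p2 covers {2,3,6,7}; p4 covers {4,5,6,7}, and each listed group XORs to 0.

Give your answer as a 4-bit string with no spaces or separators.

1000

s1 (pos 1,3,5,7): 1⊕1⊕0⊕0 = 0
s2 (pos 2,3,6,7): 1⊕1⊕0⊕0 = 0
s4 (pos 4,5,6,7): 1⊕0⊕0⊕0 = 1
Syndrome s4…s1 = 100 → error at position 4.
Flip position 4: 1111000 → 1110000
Read data bits from positions 3,5,6,7: 1000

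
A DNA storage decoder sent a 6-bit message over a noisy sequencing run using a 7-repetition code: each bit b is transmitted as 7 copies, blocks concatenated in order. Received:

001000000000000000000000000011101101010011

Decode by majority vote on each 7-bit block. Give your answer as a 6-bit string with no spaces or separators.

Block 1 (0010000): 1 one → 0
Block 2 (0000000): 0 ones → 0
Block 3 (0000000): 0 ones → 0
Block 4 (0000000): 0 ones → 0
Block 5 (1110110): 5 ones → 1
Block 6 (1010011): 4 ones → 1

000011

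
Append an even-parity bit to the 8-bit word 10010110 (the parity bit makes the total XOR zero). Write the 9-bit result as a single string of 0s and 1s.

XOR of the 8 data bits: 1⊕0⊕0⊕1⊕0⊕1⊕1⊕0 = 0
Parity bit = 0 (so all 9 bits XOR to 0).

100101100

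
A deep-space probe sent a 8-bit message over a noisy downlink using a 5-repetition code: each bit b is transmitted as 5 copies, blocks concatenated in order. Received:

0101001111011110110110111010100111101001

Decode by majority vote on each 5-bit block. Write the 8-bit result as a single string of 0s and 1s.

Block 1 (01010): 2 ones → 0
Block 2 (01111): 4 ones → 1
Block 3 (01111): 4 ones → 1
Block 4 (01101): 3 ones → 1
Block 5 (10111): 4 ones → 1
Block 6 (01010): 2 ones → 0
Block 7 (01111): 4 ones → 1
Block 8 (01001): 2 ones → 0

01111010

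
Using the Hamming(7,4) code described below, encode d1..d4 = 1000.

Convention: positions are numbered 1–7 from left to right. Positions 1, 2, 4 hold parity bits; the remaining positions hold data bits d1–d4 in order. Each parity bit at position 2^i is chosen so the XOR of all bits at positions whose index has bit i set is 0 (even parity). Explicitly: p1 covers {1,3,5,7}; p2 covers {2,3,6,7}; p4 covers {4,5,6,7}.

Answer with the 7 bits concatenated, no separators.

Place data at non-parity positions: p1 p2 1 p4 0 0 0
p1 (pos 1,3,5,7): XOR of data positions = 1⊕0⊕0 = 1
p2 (pos 2,3,6,7): XOR of data positions = 1⊕0⊕0 = 1
p4 (pos 4,5,6,7): XOR of data positions = 0⊕0⊕0 = 0
Codeword: 1110000

1110000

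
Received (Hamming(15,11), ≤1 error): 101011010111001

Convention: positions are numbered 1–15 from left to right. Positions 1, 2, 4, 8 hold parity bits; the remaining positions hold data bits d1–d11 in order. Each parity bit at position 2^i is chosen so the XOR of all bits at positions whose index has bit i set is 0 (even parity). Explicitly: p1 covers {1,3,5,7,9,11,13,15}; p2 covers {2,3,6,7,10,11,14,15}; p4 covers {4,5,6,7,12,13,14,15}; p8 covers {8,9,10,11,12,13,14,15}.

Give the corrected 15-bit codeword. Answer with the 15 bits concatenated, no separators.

101011010101001

s1 (pos 1,3,5,7,9,11,13,15): 1⊕1⊕1⊕0⊕0⊕1⊕0⊕1 = 1
s2 (pos 2,3,6,7,10,11,14,15): 0⊕1⊕1⊕0⊕1⊕1⊕0⊕1 = 1
s4 (pos 4,5,6,7,12,13,14,15): 0⊕1⊕1⊕0⊕1⊕0⊕0⊕1 = 0
s8 (pos 8,9,10,11,12,13,14,15): 1⊕0⊕1⊕1⊕1⊕0⊕0⊕1 = 1
Syndrome s8…s1 = 1011 → error at position 11.
Flip position 11: 101011010111001 → 101011010101001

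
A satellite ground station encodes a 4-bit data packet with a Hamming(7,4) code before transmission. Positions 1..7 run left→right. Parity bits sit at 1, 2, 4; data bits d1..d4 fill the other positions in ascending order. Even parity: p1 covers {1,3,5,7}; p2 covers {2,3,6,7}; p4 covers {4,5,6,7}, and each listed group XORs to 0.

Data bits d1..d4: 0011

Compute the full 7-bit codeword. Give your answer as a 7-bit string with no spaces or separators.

Place data at non-parity positions: p1 p2 0 p4 0 1 1
p1 (pos 1,3,5,7): XOR of data positions = 0⊕0⊕1 = 1
p2 (pos 2,3,6,7): XOR of data positions = 0⊕1⊕1 = 0
p4 (pos 4,5,6,7): XOR of data positions = 0⊕1⊕1 = 0
Codeword: 1000011

1000011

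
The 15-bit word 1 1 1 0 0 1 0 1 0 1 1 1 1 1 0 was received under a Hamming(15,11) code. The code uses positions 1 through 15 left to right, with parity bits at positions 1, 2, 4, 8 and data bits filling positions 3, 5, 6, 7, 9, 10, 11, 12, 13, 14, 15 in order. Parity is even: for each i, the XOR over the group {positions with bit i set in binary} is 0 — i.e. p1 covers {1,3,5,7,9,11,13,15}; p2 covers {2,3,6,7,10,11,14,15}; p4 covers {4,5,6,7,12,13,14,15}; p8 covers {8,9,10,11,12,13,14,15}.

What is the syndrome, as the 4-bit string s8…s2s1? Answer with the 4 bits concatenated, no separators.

s1 (pos 1,3,5,7,9,11,13,15): 1⊕1⊕0⊕0⊕0⊕1⊕1⊕0 = 0
s2 (pos 2,3,6,7,10,11,14,15): 1⊕1⊕1⊕0⊕1⊕1⊕1⊕0 = 0
s4 (pos 4,5,6,7,12,13,14,15): 0⊕0⊕1⊕0⊕1⊕1⊕1⊕0 = 0
s8 (pos 8,9,10,11,12,13,14,15): 1⊕0⊕1⊕1⊕1⊕1⊕1⊕0 = 0
Syndrome s8…s1 = 0000 → no error.

0000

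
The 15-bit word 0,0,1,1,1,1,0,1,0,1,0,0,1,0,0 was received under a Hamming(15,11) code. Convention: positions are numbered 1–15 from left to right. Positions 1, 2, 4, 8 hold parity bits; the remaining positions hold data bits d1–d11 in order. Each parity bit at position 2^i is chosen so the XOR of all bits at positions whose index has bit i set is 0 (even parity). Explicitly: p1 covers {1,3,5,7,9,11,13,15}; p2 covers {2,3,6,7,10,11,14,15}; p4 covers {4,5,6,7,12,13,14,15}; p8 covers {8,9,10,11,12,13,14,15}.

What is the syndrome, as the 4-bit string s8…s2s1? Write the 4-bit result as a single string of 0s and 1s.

s1 (pos 1,3,5,7,9,11,13,15): 0⊕1⊕1⊕0⊕0⊕0⊕1⊕0 = 1
s2 (pos 2,3,6,7,10,11,14,15): 0⊕1⊕1⊕0⊕1⊕0⊕0⊕0 = 1
s4 (pos 4,5,6,7,12,13,14,15): 1⊕1⊕1⊕0⊕0⊕1⊕0⊕0 = 0
s8 (pos 8,9,10,11,12,13,14,15): 1⊕0⊕1⊕0⊕0⊕1⊕0⊕0 = 1
Syndrome s8…s1 = 1011 → error at position 11.

1011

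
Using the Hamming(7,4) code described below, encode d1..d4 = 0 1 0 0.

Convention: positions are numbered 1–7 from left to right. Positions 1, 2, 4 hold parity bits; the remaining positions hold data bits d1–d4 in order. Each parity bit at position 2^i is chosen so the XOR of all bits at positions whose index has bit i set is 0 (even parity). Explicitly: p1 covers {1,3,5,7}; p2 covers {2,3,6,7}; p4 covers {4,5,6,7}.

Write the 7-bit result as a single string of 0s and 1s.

Place data at non-parity positions: p1 p2 0 p4 1 0 0
p1 (pos 1,3,5,7): XOR of data positions = 0⊕1⊕0 = 1
p2 (pos 2,3,6,7): XOR of data positions = 0⊕0⊕0 = 0
p4 (pos 4,5,6,7): XOR of data positions = 1⊕0⊕0 = 1
Codeword: 1001100

1001100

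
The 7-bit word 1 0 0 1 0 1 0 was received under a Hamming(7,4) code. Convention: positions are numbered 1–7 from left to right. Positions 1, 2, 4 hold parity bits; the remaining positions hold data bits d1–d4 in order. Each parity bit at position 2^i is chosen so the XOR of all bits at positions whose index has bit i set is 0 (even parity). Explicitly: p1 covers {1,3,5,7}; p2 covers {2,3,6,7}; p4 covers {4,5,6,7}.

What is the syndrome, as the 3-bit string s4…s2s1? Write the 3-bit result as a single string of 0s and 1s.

011

s1 (pos 1,3,5,7): 1⊕0⊕0⊕0 = 1
s2 (pos 2,3,6,7): 0⊕0⊕1⊕0 = 1
s4 (pos 4,5,6,7): 1⊕0⊕1⊕0 = 0
Syndrome s4…s1 = 011 → error at position 3.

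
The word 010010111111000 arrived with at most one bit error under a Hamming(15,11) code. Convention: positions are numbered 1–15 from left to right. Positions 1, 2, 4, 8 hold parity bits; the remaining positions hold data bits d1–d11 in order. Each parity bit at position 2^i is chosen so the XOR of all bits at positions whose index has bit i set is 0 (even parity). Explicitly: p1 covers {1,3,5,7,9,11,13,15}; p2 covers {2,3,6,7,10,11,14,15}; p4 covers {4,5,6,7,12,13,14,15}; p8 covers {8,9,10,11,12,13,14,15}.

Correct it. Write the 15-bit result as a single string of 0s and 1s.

010010111110000

s1 (pos 1,3,5,7,9,11,13,15): 0⊕0⊕1⊕1⊕1⊕1⊕0⊕0 = 0
s2 (pos 2,3,6,7,10,11,14,15): 1⊕0⊕0⊕1⊕1⊕1⊕0⊕0 = 0
s4 (pos 4,5,6,7,12,13,14,15): 0⊕1⊕0⊕1⊕1⊕0⊕0⊕0 = 1
s8 (pos 8,9,10,11,12,13,14,15): 1⊕1⊕1⊕1⊕1⊕0⊕0⊕0 = 1
Syndrome s8…s1 = 1100 → error at position 12.
Flip position 12: 010010111111000 → 010010111110000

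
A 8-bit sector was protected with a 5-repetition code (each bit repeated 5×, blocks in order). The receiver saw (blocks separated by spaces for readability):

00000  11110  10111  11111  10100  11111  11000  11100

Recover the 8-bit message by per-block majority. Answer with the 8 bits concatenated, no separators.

Block 1 (00000): 0 ones → 0
Block 2 (11110): 4 ones → 1
Block 3 (10111): 4 ones → 1
Block 4 (11111): 5 ones → 1
Block 5 (10100): 2 ones → 0
Block 6 (11111): 5 ones → 1
Block 7 (11000): 2 ones → 0
Block 8 (11100): 3 ones → 1

01110101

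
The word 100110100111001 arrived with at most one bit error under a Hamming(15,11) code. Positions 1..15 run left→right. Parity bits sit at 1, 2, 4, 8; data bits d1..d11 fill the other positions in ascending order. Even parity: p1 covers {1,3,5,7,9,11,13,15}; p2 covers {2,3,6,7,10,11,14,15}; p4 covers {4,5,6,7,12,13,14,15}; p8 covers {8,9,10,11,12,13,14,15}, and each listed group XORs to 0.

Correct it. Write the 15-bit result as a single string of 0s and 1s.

100100100111001

s1 (pos 1,3,5,7,9,11,13,15): 1⊕0⊕1⊕1⊕0⊕1⊕0⊕1 = 1
s2 (pos 2,3,6,7,10,11,14,15): 0⊕0⊕0⊕1⊕1⊕1⊕0⊕1 = 0
s4 (pos 4,5,6,7,12,13,14,15): 1⊕1⊕0⊕1⊕1⊕0⊕0⊕1 = 1
s8 (pos 8,9,10,11,12,13,14,15): 0⊕0⊕1⊕1⊕1⊕0⊕0⊕1 = 0
Syndrome s8…s1 = 0101 → error at position 5.
Flip position 5: 100110100111001 → 100100100111001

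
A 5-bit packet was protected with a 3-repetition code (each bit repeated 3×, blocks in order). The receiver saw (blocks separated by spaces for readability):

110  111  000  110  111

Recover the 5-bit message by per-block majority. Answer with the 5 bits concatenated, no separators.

Block 1 (110): 2 ones → 1
Block 2 (111): 3 ones → 1
Block 3 (000): 0 ones → 0
Block 4 (110): 2 ones → 1
Block 5 (111): 3 ones → 1

11011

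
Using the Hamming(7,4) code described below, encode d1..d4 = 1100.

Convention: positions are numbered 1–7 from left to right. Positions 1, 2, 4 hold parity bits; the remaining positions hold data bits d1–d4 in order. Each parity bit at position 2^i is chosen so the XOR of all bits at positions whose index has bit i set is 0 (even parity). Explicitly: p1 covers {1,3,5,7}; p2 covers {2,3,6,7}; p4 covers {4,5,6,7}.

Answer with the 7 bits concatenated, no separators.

0111100

Place data at non-parity positions: p1 p2 1 p4 1 0 0
p1 (pos 1,3,5,7): XOR of data positions = 1⊕1⊕0 = 0
p2 (pos 2,3,6,7): XOR of data positions = 1⊕0⊕0 = 1
p4 (pos 4,5,6,7): XOR of data positions = 1⊕0⊕0 = 1
Codeword: 0111100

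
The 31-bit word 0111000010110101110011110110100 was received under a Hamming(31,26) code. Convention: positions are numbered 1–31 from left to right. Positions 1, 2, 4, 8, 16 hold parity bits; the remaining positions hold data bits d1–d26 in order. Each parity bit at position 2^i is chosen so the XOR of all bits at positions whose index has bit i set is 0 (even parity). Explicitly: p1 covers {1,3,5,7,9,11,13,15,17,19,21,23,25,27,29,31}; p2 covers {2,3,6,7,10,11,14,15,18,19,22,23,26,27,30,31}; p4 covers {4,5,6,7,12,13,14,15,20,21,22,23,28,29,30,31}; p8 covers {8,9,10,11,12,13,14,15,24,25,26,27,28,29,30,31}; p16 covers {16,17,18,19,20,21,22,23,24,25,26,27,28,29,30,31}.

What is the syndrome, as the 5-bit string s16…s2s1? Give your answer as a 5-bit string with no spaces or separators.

00110

s1 (pos 1,3,5,7,9,11,13,15,17,19,21,23,25,27,29,31): 0⊕1⊕0⊕0⊕1⊕1⊕0⊕0⊕1⊕0⊕1⊕1⊕0⊕1⊕1⊕0 = 0
s2 (pos 2,3,6,7,10,11,14,15,18,19,22,23,26,27,30,31): 1⊕1⊕0⊕0⊕0⊕1⊕1⊕0⊕1⊕0⊕1⊕1⊕1⊕1⊕0⊕0 = 1
s4 (pos 4,5,6,7,12,13,14,15,20,21,22,23,28,29,30,31): 1⊕0⊕0⊕0⊕1⊕0⊕1⊕0⊕0⊕1⊕1⊕1⊕0⊕1⊕0⊕0 = 1
s8 (pos 8,9,10,11,12,13,14,15,24,25,26,27,28,29,30,31): 0⊕1⊕0⊕1⊕1⊕0⊕1⊕0⊕1⊕0⊕1⊕1⊕0⊕1⊕0⊕0 = 0
s16 (pos 16,17,18,19,20,21,22,23,24,25,26,27,28,29,30,31): 1⊕1⊕1⊕0⊕0⊕1⊕1⊕1⊕1⊕0⊕1⊕1⊕0⊕1⊕0⊕0 = 0
Syndrome s16…s1 = 00110 → error at position 6.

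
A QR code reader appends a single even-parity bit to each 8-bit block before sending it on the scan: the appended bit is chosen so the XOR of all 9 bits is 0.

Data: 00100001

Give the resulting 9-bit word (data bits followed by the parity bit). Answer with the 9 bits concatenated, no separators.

001000010

XOR of the 8 data bits: 0⊕0⊕1⊕0⊕0⊕0⊕0⊕1 = 0
Parity bit = 0 (so all 9 bits XOR to 0).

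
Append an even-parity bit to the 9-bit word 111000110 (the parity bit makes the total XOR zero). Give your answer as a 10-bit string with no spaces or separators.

1110001101

XOR of the 9 data bits: 1⊕1⊕1⊕0⊕0⊕0⊕1⊕1⊕0 = 1
Parity bit = 1 (so all 10 bits XOR to 0).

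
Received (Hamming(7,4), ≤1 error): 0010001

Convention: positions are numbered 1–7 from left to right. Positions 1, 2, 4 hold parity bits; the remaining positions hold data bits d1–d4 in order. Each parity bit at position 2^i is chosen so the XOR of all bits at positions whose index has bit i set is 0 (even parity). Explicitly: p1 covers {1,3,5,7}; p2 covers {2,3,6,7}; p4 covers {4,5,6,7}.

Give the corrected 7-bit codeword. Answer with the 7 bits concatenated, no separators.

0011001

s1 (pos 1,3,5,7): 0⊕1⊕0⊕1 = 0
s2 (pos 2,3,6,7): 0⊕1⊕0⊕1 = 0
s4 (pos 4,5,6,7): 0⊕0⊕0⊕1 = 1
Syndrome s4…s1 = 100 → error at position 4.
Flip position 4: 0010001 → 0011001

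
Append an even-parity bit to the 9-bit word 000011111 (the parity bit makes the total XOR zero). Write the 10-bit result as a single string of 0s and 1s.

0000111111

XOR of the 9 data bits: 0⊕0⊕0⊕0⊕1⊕1⊕1⊕1⊕1 = 1
Parity bit = 1 (so all 10 bits XOR to 0).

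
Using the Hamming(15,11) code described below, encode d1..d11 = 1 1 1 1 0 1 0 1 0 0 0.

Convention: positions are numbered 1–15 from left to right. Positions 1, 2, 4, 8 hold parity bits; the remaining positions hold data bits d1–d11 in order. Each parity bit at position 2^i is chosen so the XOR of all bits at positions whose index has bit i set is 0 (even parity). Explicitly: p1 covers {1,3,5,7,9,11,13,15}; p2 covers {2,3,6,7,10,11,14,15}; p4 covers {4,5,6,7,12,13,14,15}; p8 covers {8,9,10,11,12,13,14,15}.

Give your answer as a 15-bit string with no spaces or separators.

101011100101000

Place data at non-parity positions: p1 p2 1 p4 1 1 1 p8 0 1 0 1 0 0 0
p1 (pos 1,3,5,7,9,11,13,15): XOR of data positions = 1⊕1⊕1⊕0⊕0⊕0⊕0 = 1
p2 (pos 2,3,6,7,10,11,14,15): XOR of data positions = 1⊕1⊕1⊕1⊕0⊕0⊕0 = 0
p4 (pos 4,5,6,7,12,13,14,15): XOR of data positions = 1⊕1⊕1⊕1⊕0⊕0⊕0 = 0
p8 (pos 8,9,10,11,12,13,14,15): XOR of data positions = 0⊕1⊕0⊕1⊕0⊕0⊕0 = 0
Codeword: 101011100101000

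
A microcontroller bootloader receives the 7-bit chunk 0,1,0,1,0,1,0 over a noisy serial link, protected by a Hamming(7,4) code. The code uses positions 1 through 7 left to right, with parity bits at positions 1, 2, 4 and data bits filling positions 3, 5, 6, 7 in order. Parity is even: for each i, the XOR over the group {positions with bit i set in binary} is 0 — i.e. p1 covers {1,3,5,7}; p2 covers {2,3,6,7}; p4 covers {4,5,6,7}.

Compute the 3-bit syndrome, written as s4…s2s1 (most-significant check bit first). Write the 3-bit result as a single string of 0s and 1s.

000

s1 (pos 1,3,5,7): 0⊕0⊕0⊕0 = 0
s2 (pos 2,3,6,7): 1⊕0⊕1⊕0 = 0
s4 (pos 4,5,6,7): 1⊕0⊕1⊕0 = 0
Syndrome s4…s1 = 000 → no error.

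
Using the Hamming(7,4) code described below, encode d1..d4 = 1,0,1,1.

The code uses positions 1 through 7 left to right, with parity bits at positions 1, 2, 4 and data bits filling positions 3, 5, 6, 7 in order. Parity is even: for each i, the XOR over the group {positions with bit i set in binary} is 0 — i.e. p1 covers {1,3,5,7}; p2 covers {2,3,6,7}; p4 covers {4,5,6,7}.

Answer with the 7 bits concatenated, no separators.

Place data at non-parity positions: p1 p2 1 p4 0 1 1
p1 (pos 1,3,5,7): XOR of data positions = 1⊕0⊕1 = 0
p2 (pos 2,3,6,7): XOR of data positions = 1⊕1⊕1 = 1
p4 (pos 4,5,6,7): XOR of data positions = 0⊕1⊕1 = 0
Codeword: 0110011

0110011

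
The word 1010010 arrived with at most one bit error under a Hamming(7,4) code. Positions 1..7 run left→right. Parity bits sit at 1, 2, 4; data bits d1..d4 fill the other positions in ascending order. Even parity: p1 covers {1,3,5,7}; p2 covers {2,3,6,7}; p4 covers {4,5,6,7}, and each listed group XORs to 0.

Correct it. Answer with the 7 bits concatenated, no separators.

1011010

s1 (pos 1,3,5,7): 1⊕1⊕0⊕0 = 0
s2 (pos 2,3,6,7): 0⊕1⊕1⊕0 = 0
s4 (pos 4,5,6,7): 0⊕0⊕1⊕0 = 1
Syndrome s4…s1 = 100 → error at position 4.
Flip position 4: 1010010 → 1011010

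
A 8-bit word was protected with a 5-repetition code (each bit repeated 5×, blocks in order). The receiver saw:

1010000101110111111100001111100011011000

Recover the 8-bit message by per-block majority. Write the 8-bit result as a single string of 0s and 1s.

Block 1 (10100): 2 ones → 0
Block 2 (00101): 2 ones → 0
Block 3 (11011): 4 ones → 1
Block 4 (11111): 5 ones → 1
Block 5 (00001): 1 one → 0
Block 6 (11110): 4 ones → 1
Block 7 (00110): 2 ones → 0
Block 8 (11000): 2 ones → 0

00110100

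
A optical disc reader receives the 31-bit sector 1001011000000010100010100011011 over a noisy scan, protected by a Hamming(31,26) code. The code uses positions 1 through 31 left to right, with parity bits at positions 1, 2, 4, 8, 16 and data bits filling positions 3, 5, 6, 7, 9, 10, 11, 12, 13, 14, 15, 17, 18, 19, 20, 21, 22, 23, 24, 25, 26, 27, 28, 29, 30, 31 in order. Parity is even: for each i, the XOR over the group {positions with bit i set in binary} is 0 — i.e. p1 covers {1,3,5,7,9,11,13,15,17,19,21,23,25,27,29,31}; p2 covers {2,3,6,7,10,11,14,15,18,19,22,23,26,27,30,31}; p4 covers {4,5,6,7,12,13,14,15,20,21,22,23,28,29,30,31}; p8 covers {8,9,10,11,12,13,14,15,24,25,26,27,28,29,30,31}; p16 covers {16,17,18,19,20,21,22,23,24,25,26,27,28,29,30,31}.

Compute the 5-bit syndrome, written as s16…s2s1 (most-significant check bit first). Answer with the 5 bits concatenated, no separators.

11110

s1 (pos 1,3,5,7,9,11,13,15,17,19,21,23,25,27,29,31): 1⊕0⊕0⊕1⊕0⊕0⊕0⊕1⊕1⊕0⊕1⊕1⊕0⊕1⊕0⊕1 = 0
s2 (pos 2,3,6,7,10,11,14,15,18,19,22,23,26,27,30,31): 0⊕0⊕1⊕1⊕0⊕0⊕0⊕1⊕0⊕0⊕0⊕1⊕0⊕1⊕1⊕1 = 1
s4 (pos 4,5,6,7,12,13,14,15,20,21,22,23,28,29,30,31): 1⊕0⊕1⊕1⊕0⊕0⊕0⊕1⊕0⊕1⊕0⊕1⊕1⊕0⊕1⊕1 = 1
s8 (pos 8,9,10,11,12,13,14,15,24,25,26,27,28,29,30,31): 0⊕0⊕0⊕0⊕0⊕0⊕0⊕1⊕0⊕0⊕0⊕1⊕1⊕0⊕1⊕1 = 1
s16 (pos 16,17,18,19,20,21,22,23,24,25,26,27,28,29,30,31): 0⊕1⊕0⊕0⊕0⊕1⊕0⊕1⊕0⊕0⊕0⊕1⊕1⊕0⊕1⊕1 = 1
Syndrome s16…s1 = 11110 → error at position 30.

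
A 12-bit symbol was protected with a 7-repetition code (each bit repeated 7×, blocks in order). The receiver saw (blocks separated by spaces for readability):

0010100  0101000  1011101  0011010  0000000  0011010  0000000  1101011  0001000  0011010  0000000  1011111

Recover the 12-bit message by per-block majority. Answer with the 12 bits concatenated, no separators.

001000010001

Block 1 (0010100): 2 ones → 0
Block 2 (0101000): 2 ones → 0
Block 3 (1011101): 5 ones → 1
Block 4 (0011010): 3 ones → 0
Block 5 (0000000): 0 ones → 0
Block 6 (0011010): 3 ones → 0
Block 7 (0000000): 0 ones → 0
Block 8 (1101011): 5 ones → 1
Block 9 (0001000): 1 one → 0
Block 10 (0011010): 3 ones → 0
Block 11 (0000000): 0 ones → 0
Block 12 (1011111): 6 ones → 1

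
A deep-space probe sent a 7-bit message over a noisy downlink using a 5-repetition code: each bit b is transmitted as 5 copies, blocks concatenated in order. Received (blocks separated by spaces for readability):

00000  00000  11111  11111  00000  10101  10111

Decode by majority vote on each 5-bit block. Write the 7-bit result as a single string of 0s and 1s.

Block 1 (00000): 0 ones → 0
Block 2 (00000): 0 ones → 0
Block 3 (11111): 5 ones → 1
Block 4 (11111): 5 ones → 1
Block 5 (00000): 0 ones → 0
Block 6 (10101): 3 ones → 1
Block 7 (10111): 4 ones → 1

0011011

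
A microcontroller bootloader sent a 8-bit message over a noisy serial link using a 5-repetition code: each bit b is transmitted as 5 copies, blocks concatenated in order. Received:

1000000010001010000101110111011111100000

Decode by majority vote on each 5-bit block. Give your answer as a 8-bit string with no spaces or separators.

Block 1 (10000): 1 one → 0
Block 2 (00010): 1 one → 0
Block 3 (00101): 2 ones → 0
Block 4 (00001): 1 one → 0
Block 5 (01110): 3 ones → 1
Block 6 (11101): 4 ones → 1
Block 7 (11111): 5 ones → 1
Block 8 (00000): 0 ones → 0

00001110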